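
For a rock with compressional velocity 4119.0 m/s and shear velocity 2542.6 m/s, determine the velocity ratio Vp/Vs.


Vp/Vs = 4119.0 / 2542.6
= 1.62

1.62


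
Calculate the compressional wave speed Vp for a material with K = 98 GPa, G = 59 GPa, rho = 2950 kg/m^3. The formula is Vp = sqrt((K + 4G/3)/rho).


First compute the effective modulus:
K + 4G/3 = 98e9 + 4*59e9/3 = 176666666666.67 Pa
Then divide by density:
176666666666.67 / 2950 = 59887005.6497 Pa/(kg/m^3)
Take the square root:
Vp = sqrt(59887005.6497) = 7738.67 m/s

7738.67


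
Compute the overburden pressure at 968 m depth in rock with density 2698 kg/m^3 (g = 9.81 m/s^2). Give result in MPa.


P = rho * g * z / 1e6
= 2698 * 9.81 * 968 / 1e6
= 25620423.84 / 1e6
= 25.6204 MPa

25.6204


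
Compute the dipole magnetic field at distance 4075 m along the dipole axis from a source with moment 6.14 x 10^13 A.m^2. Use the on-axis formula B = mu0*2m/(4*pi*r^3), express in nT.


m = 6.14 x 10^13 = 61400000000000 A.m^2
2m = 122800000000000 A.m^2
r^3 = 4075^3 = 67667921875
B = (4pi*10^-7) * 122800000000000 / (4*pi * 67667921875) * 1e9
= 154315031.144331 / 850340184984.75 * 1e9
= 181474.4662 nT

181474.4662


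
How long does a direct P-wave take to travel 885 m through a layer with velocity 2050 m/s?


t = x / V
= 885 / 2050
= 0.4317 s

0.4317


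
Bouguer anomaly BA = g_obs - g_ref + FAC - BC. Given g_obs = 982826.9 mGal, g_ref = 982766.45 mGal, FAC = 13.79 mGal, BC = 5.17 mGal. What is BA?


BA = g_obs - g_ref + FAC - BC
= 982826.9 - 982766.45 + 13.79 - 5.17
= 69.07 mGal

69.07


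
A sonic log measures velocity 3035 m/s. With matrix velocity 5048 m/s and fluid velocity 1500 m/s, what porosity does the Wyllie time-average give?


1/V - 1/Vm = 1/3035 - 1/5048 = 0.00013139
1/Vf - 1/Vm = 1/1500 - 1/5048 = 0.00046857
phi = 0.00013139 / 0.00046857 = 0.2804

0.2804


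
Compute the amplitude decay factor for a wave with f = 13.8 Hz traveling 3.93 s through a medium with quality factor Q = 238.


pi*f*t/Q = pi*13.8*3.93/238 = 0.715887
A/A0 = exp(-0.715887) = 0.488758

0.488758


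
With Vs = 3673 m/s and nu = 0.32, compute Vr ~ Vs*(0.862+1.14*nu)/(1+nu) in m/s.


Numerator factor = 0.862 + 1.14*0.32 = 1.2268
Denominator = 1 + 0.32 = 1.32
Vr = 3673 * 1.2268 / 1.32 = 3413.66 m/s

3413.66


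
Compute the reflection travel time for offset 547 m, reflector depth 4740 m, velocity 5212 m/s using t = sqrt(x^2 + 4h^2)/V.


x^2 + 4h^2 = 547^2 + 4*4740^2 = 299209 + 89870400 = 90169609
sqrt(90169609) = 9495.768
t = 9495.768 / 5212 = 1.8219 s

1.8219


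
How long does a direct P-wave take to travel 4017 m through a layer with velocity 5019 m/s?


t = x / V
= 4017 / 5019
= 0.8004 s

0.8004


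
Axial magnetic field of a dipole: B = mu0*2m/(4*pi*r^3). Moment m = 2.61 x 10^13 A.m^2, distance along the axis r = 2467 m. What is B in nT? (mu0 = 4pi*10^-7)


m = 2.61 x 10^13 = 26100000000000 A.m^2
2m = 52200000000000 A.m^2
r^3 = 2467^3 = 15014381563
B = (4pi*10^-7) * 52200000000000 / (4*pi * 15014381563) * 1e9
= 65596454.606955 / 188676283266.06 * 1e9
= 347666.6673 nT

347666.6673


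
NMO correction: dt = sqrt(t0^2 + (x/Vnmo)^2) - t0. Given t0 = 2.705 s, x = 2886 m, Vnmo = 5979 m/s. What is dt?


x/Vnmo = 2886/5979 = 0.482689
(x/Vnmo)^2 = 0.232989
t0^2 = 7.317025
sqrt(7.317025 + 0.232989) = 2.747729
dt = 2.747729 - 2.705 = 0.042729

0.042729


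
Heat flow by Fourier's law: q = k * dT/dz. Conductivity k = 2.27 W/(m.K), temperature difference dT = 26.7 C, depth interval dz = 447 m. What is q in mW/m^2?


q = k * dT / dz * 1000
= 2.27 * 26.7 / 447 * 1000
= 0.135591 * 1000
= 135.5906 mW/m^2

135.5906


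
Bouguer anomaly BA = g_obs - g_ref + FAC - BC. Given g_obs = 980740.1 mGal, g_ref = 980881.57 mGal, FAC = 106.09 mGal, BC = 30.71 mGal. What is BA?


BA = g_obs - g_ref + FAC - BC
= 980740.1 - 980881.57 + 106.09 - 30.71
= -66.09 mGal

-66.09


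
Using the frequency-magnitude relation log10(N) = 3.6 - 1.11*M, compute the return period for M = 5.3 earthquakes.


log10(N) = 3.6 - 1.11*5.3 = -2.283
N = 10^-2.283 = 0.005212
T = 1/N = 1/0.005212 = 191.8669 years

191.8669


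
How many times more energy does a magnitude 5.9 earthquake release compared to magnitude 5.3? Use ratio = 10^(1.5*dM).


M2 - M1 = 5.9 - 5.3 = 0.6
1.5 * 0.6 = 0.9
ratio = 10^0.9 = 7.94

7.94


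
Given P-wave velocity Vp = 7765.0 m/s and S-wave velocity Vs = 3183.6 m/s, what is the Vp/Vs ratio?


Vp/Vs = 7765.0 / 3183.6
= 2.4391

2.4391


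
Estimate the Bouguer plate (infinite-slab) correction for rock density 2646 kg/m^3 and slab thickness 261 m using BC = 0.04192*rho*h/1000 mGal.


BC = 0.04192 * rho * h / 1000
= 0.04192 * 2646 * 261 / 1000
= 28.9502 mGal

28.9502


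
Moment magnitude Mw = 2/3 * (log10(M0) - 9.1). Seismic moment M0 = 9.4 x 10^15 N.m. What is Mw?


log10(M0) = log10(9.4 x 10^15) = 15.9731
Mw = 2/3 * (15.9731 - 9.1)
= 2/3 * 6.8731
= 4.58

4.58


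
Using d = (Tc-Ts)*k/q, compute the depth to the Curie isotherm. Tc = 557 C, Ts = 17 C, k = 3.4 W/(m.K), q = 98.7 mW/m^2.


T_Curie - T_surf = 557 - 17 = 540 C
Convert q to W/m^2: 98.7 mW/m^2 = 0.0987 W/m^2
d = 540 * 3.4 / 0.0987 = 18601.82 m

18601.82


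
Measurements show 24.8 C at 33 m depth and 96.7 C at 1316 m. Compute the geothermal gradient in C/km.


dT = 96.7 - 24.8 = 71.9 C
dz = 1316 - 33 = 1283 m
gradient = dT/dz * 1000 = 71.9/1283 * 1000 = 56.0405 C/km

56.0405


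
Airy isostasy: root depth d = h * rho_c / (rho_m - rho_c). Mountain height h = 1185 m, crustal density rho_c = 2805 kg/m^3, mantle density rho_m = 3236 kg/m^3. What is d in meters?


rho_m - rho_c = 3236 - 2805 = 431
d = 1185 * 2805 / 431
= 3323925 / 431
= 7712.12 m

7712.12


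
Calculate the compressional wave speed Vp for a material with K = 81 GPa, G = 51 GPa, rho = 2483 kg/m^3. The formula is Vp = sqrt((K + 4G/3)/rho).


First compute the effective modulus:
K + 4G/3 = 81e9 + 4*51e9/3 = 149000000000.0 Pa
Then divide by density:
149000000000.0 / 2483 = 60008054.7725 Pa/(kg/m^3)
Take the square root:
Vp = sqrt(60008054.7725) = 7746.49 m/s

7746.49


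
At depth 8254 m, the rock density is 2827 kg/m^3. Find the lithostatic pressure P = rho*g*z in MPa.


P = rho * g * z / 1e6
= 2827 * 9.81 * 8254 / 1e6
= 228907108.98 / 1e6
= 228.9071 MPa

228.9071


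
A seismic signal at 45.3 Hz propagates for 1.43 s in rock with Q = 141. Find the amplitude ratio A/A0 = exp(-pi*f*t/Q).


pi*f*t/Q = pi*45.3*1.43/141 = 1.443328
A/A0 = exp(-1.443328) = 0.236141

0.236141


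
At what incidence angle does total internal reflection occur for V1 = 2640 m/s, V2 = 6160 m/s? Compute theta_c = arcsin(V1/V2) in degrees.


V1/V2 = 2640/6160 = 0.428571
theta_c = arcsin(0.428571) = 25.3769 degrees

25.3769


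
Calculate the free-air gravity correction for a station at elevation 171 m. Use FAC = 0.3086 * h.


FAC = 0.3086 * h
= 0.3086 * 171
= 52.7706 mGal

52.7706


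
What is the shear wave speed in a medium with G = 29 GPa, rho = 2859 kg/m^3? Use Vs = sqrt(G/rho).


Convert G to Pa: G = 29e9 Pa
Compute G/rho = 29e9 / 2859 = 10143406.7856
Vs = sqrt(10143406.7856) = 3184.87 m/s

3184.87


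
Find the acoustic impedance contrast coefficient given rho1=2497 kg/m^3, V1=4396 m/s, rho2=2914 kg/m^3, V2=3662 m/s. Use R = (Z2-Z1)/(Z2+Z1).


Z1 = 2497 * 4396 = 10976812
Z2 = 2914 * 3662 = 10671068
R = (10671068 - 10976812) / (10671068 + 10976812) = -305744 / 21647880 = -0.0141

-0.0141


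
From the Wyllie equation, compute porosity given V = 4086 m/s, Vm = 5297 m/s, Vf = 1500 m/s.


1/V - 1/Vm = 1/4086 - 1/5297 = 5.595e-05
1/Vf - 1/Vm = 1/1500 - 1/5297 = 0.00047788
phi = 5.595e-05 / 0.00047788 = 0.1171

0.1171


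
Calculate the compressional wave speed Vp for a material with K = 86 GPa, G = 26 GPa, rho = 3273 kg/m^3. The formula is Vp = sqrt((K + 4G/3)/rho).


First compute the effective modulus:
K + 4G/3 = 86e9 + 4*26e9/3 = 120666666666.67 Pa
Then divide by density:
120666666666.67 / 3273 = 36867298.0955 Pa/(kg/m^3)
Take the square root:
Vp = sqrt(36867298.0955) = 6071.84 m/s

6071.84


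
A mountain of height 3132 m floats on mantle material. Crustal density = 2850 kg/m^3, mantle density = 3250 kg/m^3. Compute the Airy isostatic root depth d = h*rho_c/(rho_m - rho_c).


rho_m - rho_c = 3250 - 2850 = 400
d = 3132 * 2850 / 400
= 8926200 / 400
= 22315.5 m

22315.5


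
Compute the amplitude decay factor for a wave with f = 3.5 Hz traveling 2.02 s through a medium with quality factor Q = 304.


pi*f*t/Q = pi*3.5*2.02/304 = 0.073063
A/A0 = exp(-0.073063) = 0.929543

0.929543


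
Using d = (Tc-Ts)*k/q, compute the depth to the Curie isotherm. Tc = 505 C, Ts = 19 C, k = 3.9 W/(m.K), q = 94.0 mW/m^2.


T_Curie - T_surf = 505 - 19 = 486 C
Convert q to W/m^2: 94.0 mW/m^2 = 0.094 W/m^2
d = 486 * 3.9 / 0.094 = 20163.83 m

20163.83


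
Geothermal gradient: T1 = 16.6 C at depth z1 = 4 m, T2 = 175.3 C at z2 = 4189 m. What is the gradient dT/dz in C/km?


dT = 175.3 - 16.6 = 158.7 C
dz = 4189 - 4 = 4185 m
gradient = dT/dz * 1000 = 158.7/4185 * 1000 = 37.9211 C/km

37.9211


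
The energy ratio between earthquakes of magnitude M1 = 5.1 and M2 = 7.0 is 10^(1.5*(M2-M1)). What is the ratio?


M2 - M1 = 7.0 - 5.1 = 1.9
1.5 * 1.9 = 2.85
ratio = 10^2.85 = 707.95

707.95


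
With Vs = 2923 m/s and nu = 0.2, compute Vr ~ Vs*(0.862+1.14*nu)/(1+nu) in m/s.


Numerator factor = 0.862 + 1.14*0.2 = 1.09
Denominator = 1 + 0.2 = 1.2
Vr = 2923 * 1.09 / 1.2 = 2655.06 m/s

2655.06


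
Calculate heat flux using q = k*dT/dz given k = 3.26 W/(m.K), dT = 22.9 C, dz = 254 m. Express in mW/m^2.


q = k * dT / dz * 1000
= 3.26 * 22.9 / 254 * 1000
= 0.293913 * 1000
= 293.9134 mW/m^2

293.9134


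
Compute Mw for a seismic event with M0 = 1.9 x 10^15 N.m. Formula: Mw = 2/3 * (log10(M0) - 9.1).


log10(M0) = log10(1.9 x 10^15) = 15.2788
Mw = 2/3 * (15.2788 - 9.1)
= 2/3 * 6.1788
= 4.12

4.12


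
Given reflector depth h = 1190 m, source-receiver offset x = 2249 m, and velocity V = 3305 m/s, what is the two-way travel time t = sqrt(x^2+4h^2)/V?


x^2 + 4h^2 = 2249^2 + 4*1190^2 = 5058001 + 5664400 = 10722401
sqrt(10722401) = 3274.5077
t = 3274.5077 / 3305 = 0.9908 s

0.9908


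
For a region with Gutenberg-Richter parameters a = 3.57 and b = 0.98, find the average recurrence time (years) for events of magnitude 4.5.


log10(N) = 3.57 - 0.98*4.5 = -0.84
N = 10^-0.84 = 0.144544
T = 1/N = 1/0.144544 = 6.9183 years

6.9183


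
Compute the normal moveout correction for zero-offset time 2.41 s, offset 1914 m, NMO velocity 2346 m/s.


x/Vnmo = 1914/2346 = 0.815857
(x/Vnmo)^2 = 0.665622
t0^2 = 5.8081
sqrt(5.8081 + 0.665622) = 2.544351
dt = 2.544351 - 2.41 = 0.134351

0.134351


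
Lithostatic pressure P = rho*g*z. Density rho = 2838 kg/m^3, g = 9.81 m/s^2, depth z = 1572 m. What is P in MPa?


P = rho * g * z / 1e6
= 2838 * 9.81 * 1572 / 1e6
= 43765706.16 / 1e6
= 43.7657 MPa

43.7657


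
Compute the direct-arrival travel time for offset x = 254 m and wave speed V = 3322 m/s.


t = x / V
= 254 / 3322
= 0.0765 s

0.0765


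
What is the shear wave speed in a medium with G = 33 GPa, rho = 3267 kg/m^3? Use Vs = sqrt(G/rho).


Convert G to Pa: G = 33e9 Pa
Compute G/rho = 33e9 / 3267 = 10101010.101
Vs = sqrt(10101010.101) = 3178.21 m/s

3178.21


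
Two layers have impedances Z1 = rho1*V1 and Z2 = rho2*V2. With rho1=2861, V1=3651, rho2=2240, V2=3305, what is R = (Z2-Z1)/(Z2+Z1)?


Z1 = 2861 * 3651 = 10445511
Z2 = 2240 * 3305 = 7403200
R = (7403200 - 10445511) / (7403200 + 10445511) = -3042311 / 17848711 = -0.1704

-0.1704


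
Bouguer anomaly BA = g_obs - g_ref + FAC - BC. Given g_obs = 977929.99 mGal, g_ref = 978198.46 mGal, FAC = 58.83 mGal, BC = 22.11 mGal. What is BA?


BA = g_obs - g_ref + FAC - BC
= 977929.99 - 978198.46 + 58.83 - 22.11
= -231.75 mGal

-231.75


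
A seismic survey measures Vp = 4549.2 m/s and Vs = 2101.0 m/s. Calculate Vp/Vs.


Vp/Vs = 4549.2 / 2101.0
= 2.1653

2.1653


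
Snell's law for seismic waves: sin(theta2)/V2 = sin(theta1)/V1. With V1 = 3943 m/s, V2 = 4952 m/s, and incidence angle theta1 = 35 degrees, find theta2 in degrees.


sin(theta1) = sin(35 deg) = 0.573576
sin(theta2) = V2/V1 * sin(theta1) = 4952/3943 * 0.573576 = 0.720353
theta2 = arcsin(0.720353) = 46.0836 degrees

46.0836


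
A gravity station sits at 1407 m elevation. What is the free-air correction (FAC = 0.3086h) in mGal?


FAC = 0.3086 * h
= 0.3086 * 1407
= 434.2002 mGal

434.2002


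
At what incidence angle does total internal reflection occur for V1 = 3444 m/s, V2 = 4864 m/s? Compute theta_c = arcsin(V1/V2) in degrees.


V1/V2 = 3444/4864 = 0.708059
theta_c = arcsin(0.708059) = 45.0772 degrees

45.0772


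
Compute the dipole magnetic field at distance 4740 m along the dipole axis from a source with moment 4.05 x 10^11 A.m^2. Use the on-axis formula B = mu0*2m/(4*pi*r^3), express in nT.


m = 4.05 x 10^11 = 405000000000 A.m^2
2m = 810000000000 A.m^2
r^3 = 4740^3 = 106496424000
B = (4pi*10^-7) * 810000000000 / (4*pi * 106496424000) * 1e9
= 1017876.019763 / 1338273533087.93 * 1e9
= 760.5889 nT

760.5889


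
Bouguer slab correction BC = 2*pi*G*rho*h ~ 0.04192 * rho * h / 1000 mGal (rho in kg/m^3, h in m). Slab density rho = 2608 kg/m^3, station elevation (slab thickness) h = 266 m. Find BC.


BC = 0.04192 * rho * h / 1000
= 0.04192 * 2608 * 266 / 1000
= 29.0811 mGal

29.0811


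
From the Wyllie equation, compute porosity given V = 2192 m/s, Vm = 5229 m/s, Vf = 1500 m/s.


1/V - 1/Vm = 1/2192 - 1/5229 = 0.00026496
1/Vf - 1/Vm = 1/1500 - 1/5229 = 0.00047543
phi = 0.00026496 / 0.00047543 = 0.5573

0.5573


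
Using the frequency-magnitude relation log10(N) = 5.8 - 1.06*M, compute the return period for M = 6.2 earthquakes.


log10(N) = 5.8 - 1.06*6.2 = -0.772
N = 10^-0.772 = 0.169044
T = 1/N = 1/0.169044 = 5.9156 years

5.9156


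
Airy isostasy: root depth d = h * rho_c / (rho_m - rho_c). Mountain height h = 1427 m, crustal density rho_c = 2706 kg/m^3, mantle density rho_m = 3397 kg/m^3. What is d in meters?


rho_m - rho_c = 3397 - 2706 = 691
d = 1427 * 2706 / 691
= 3861462 / 691
= 5588.22 m

5588.22


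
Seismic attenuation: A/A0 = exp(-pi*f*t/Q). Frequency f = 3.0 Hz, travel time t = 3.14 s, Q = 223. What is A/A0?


pi*f*t/Q = pi*3.0*3.14/223 = 0.132708
A/A0 = exp(-0.132708) = 0.875721

0.875721


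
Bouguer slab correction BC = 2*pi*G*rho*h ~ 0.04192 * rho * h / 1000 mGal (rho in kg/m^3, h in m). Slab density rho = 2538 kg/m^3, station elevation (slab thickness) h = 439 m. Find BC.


BC = 0.04192 * rho * h / 1000
= 0.04192 * 2538 * 439 / 1000
= 46.7065 mGal

46.7065


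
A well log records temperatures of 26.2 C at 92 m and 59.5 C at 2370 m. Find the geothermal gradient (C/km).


dT = 59.5 - 26.2 = 33.3 C
dz = 2370 - 92 = 2278 m
gradient = dT/dz * 1000 = 33.3/2278 * 1000 = 14.6181 C/km

14.6181


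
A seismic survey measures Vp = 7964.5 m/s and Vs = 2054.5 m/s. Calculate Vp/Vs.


Vp/Vs = 7964.5 / 2054.5
= 3.8766

3.8766


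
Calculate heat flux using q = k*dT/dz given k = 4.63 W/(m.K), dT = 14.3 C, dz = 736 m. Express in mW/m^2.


q = k * dT / dz * 1000
= 4.63 * 14.3 / 736 * 1000
= 0.089958 * 1000
= 89.9579 mW/m^2

89.9579


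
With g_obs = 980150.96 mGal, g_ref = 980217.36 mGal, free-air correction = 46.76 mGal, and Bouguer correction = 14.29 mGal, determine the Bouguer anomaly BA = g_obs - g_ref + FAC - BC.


BA = g_obs - g_ref + FAC - BC
= 980150.96 - 980217.36 + 46.76 - 14.29
= -33.93 mGal

-33.93


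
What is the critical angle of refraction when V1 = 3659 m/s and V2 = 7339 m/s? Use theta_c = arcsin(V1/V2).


V1/V2 = 3659/7339 = 0.498569
theta_c = arcsin(0.498569) = 29.9054 degrees

29.9054


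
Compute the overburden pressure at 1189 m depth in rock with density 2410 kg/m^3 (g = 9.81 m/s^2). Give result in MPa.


P = rho * g * z / 1e6
= 2410 * 9.81 * 1189 / 1e6
= 28110456.9 / 1e6
= 28.1105 MPa

28.1105


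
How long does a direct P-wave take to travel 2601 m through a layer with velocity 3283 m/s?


t = x / V
= 2601 / 3283
= 0.7923 s

0.7923


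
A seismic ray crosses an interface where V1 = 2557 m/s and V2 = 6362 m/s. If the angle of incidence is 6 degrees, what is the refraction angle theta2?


sin(theta1) = sin(6 deg) = 0.104528
sin(theta2) = V2/V1 * sin(theta1) = 6362/2557 * 0.104528 = 0.260074
theta2 = arcsin(0.260074) = 15.0745 degrees

15.0745


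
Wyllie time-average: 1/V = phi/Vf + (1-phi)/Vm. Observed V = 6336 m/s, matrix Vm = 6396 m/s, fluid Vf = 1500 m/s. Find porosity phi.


1/V - 1/Vm = 1/6336 - 1/6396 = 1.48e-06
1/Vf - 1/Vm = 1/1500 - 1/6396 = 0.00051032
phi = 1.48e-06 / 0.00051032 = 0.0029

0.0029


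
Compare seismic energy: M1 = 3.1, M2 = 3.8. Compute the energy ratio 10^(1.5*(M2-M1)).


M2 - M1 = 3.8 - 3.1 = 0.7
1.5 * 0.7 = 1.05
ratio = 10^1.05 = 11.22

11.22


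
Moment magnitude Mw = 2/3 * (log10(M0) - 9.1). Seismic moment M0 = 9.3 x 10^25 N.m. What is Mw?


log10(M0) = log10(9.3 x 10^25) = 25.9685
Mw = 2/3 * (25.9685 - 9.1)
= 2/3 * 16.8685
= 11.25

11.25


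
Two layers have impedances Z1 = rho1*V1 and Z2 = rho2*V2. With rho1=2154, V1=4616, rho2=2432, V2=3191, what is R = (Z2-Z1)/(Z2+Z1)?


Z1 = 2154 * 4616 = 9942864
Z2 = 2432 * 3191 = 7760512
R = (7760512 - 9942864) / (7760512 + 9942864) = -2182352 / 17703376 = -0.1233

-0.1233


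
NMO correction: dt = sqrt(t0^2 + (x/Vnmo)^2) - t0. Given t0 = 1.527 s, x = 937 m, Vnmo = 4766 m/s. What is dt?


x/Vnmo = 937/4766 = 0.196601
(x/Vnmo)^2 = 0.038652
t0^2 = 2.331729
sqrt(2.331729 + 0.038652) = 1.539604
dt = 1.539604 - 1.527 = 0.012604

0.012604


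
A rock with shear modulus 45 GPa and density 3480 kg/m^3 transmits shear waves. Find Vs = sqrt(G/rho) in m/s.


Convert G to Pa: G = 45e9 Pa
Compute G/rho = 45e9 / 3480 = 12931034.4828
Vs = sqrt(12931034.4828) = 3595.97 m/s

3595.97


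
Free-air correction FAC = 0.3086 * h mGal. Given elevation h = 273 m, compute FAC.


FAC = 0.3086 * h
= 0.3086 * 273
= 84.2478 mGal

84.2478


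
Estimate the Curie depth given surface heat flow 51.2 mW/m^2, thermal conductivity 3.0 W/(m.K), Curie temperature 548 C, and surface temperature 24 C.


T_Curie - T_surf = 548 - 24 = 524 C
Convert q to W/m^2: 51.2 mW/m^2 = 0.0512 W/m^2
d = 524 * 3.0 / 0.0512 = 30703.12 m

30703.12


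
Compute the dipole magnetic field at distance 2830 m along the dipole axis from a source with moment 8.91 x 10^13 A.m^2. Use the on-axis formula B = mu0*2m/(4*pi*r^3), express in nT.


m = 8.91 x 10^13 = 89100000000000 A.m^2
2m = 178200000000000 A.m^2
r^3 = 2830^3 = 22665187000
B = (4pi*10^-7) * 178200000000000 / (4*pi * 22665187000) * 1e9
= 223932724.34788 / 284819139885.76 * 1e9
= 786227.7951 nT

786227.7951


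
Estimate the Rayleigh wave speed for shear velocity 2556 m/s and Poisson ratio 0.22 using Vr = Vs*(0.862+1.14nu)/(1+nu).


Numerator factor = 0.862 + 1.14*0.22 = 1.1128
Denominator = 1 + 0.22 = 1.22
Vr = 2556 * 1.1128 / 1.22 = 2331.41 m/s

2331.41


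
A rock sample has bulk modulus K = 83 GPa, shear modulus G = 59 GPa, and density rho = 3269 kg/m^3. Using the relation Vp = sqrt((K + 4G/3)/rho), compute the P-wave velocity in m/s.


First compute the effective modulus:
K + 4G/3 = 83e9 + 4*59e9/3 = 161666666666.67 Pa
Then divide by density:
161666666666.67 / 3269 = 49454471.296 Pa/(kg/m^3)
Take the square root:
Vp = sqrt(49454471.296) = 7032.39 m/s

7032.39


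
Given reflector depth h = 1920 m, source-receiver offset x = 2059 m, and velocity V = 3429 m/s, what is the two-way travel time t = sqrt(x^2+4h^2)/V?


x^2 + 4h^2 = 2059^2 + 4*1920^2 = 4239481 + 14745600 = 18985081
sqrt(18985081) = 4357.1873
t = 4357.1873 / 3429 = 1.2707 s

1.2707


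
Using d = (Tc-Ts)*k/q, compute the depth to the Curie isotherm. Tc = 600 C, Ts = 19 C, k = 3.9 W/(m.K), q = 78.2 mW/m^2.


T_Curie - T_surf = 600 - 19 = 581 C
Convert q to W/m^2: 78.2 mW/m^2 = 0.0782 W/m^2
d = 581 * 3.9 / 0.0782 = 28975.7 m

28975.7


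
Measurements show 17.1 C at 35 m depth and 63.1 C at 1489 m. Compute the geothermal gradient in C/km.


dT = 63.1 - 17.1 = 46.0 C
dz = 1489 - 35 = 1454 m
gradient = dT/dz * 1000 = 46.0/1454 * 1000 = 31.6369 C/km

31.6369


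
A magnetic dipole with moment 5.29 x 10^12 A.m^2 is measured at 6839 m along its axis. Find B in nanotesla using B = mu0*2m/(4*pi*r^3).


m = 5.29 x 10^12 = 5290000000000 A.m^2
2m = 10580000000000 A.m^2
r^3 = 6839^3 = 319873167719
B = (4pi*10^-7) * 10580000000000 / (4*pi * 319873167719) * 1e9
= 13295220.109992 / 4019644775146.02 * 1e9
= 3307.561 nT

3307.561


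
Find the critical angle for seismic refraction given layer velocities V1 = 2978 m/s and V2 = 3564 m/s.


V1/V2 = 2978/3564 = 0.835578
theta_c = arcsin(0.835578) = 56.6761 degrees

56.6761


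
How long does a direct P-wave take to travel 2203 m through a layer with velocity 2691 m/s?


t = x / V
= 2203 / 2691
= 0.8187 s

0.8187


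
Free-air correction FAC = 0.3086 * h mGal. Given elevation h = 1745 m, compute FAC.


FAC = 0.3086 * h
= 0.3086 * 1745
= 538.507 mGal

538.507


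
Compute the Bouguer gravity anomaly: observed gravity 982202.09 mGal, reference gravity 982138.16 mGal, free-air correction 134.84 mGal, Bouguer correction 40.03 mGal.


BA = g_obs - g_ref + FAC - BC
= 982202.09 - 982138.16 + 134.84 - 40.03
= 158.74 mGal

158.74


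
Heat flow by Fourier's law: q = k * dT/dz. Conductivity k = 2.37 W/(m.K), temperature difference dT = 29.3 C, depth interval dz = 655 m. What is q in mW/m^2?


q = k * dT / dz * 1000
= 2.37 * 29.3 / 655 * 1000
= 0.106017 * 1000
= 106.0168 mW/m^2

106.0168


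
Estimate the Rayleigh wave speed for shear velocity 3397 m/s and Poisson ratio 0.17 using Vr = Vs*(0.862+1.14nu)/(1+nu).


Numerator factor = 0.862 + 1.14*0.17 = 1.0558
Denominator = 1 + 0.17 = 1.17
Vr = 3397 * 1.0558 / 1.17 = 3065.43 m/s

3065.43


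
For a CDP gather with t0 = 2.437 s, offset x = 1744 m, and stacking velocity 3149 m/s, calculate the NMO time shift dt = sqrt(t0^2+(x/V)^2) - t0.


x/Vnmo = 1744/3149 = 0.553827
(x/Vnmo)^2 = 0.306724
t0^2 = 5.938969
sqrt(5.938969 + 0.306724) = 2.499138
dt = 2.499138 - 2.437 = 0.062138

0.062138


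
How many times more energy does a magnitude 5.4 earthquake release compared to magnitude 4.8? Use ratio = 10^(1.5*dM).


M2 - M1 = 5.4 - 4.8 = 0.6
1.5 * 0.6 = 0.9
ratio = 10^0.9 = 7.94

7.94


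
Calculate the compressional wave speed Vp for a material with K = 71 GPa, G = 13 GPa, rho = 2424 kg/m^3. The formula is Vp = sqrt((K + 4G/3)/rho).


First compute the effective modulus:
K + 4G/3 = 71e9 + 4*13e9/3 = 88333333333.33 Pa
Then divide by density:
88333333333.33 / 2424 = 36441144.1144 Pa/(kg/m^3)
Take the square root:
Vp = sqrt(36441144.1144) = 6036.65 m/s

6036.65


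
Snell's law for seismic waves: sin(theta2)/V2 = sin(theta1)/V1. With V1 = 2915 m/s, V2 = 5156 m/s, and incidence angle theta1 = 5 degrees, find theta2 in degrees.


sin(theta1) = sin(5 deg) = 0.087156
sin(theta2) = V2/V1 * sin(theta1) = 5156/2915 * 0.087156 = 0.15416
theta2 = arcsin(0.15416) = 8.8681 degrees

8.8681


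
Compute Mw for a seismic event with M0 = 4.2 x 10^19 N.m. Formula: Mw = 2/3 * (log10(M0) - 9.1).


log10(M0) = log10(4.2 x 10^19) = 19.6232
Mw = 2/3 * (19.6232 - 9.1)
= 2/3 * 10.5232
= 7.02

7.02


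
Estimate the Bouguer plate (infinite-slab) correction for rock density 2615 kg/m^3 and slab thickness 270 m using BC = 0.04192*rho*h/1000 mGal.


BC = 0.04192 * rho * h / 1000
= 0.04192 * 2615 * 270 / 1000
= 29.5976 mGal

29.5976


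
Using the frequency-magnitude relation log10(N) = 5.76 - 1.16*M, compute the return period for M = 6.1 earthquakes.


log10(N) = 5.76 - 1.16*6.1 = -1.316
N = 10^-1.316 = 0.048306
T = 1/N = 1/0.048306 = 20.7014 years

20.7014


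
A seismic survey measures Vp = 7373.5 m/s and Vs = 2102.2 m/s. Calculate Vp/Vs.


Vp/Vs = 7373.5 / 2102.2
= 3.5075

3.5075


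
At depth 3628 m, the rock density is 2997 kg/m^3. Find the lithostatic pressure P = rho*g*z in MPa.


P = rho * g * z / 1e6
= 2997 * 9.81 * 3628 / 1e6
= 106665267.96 / 1e6
= 106.6653 MPa

106.6653


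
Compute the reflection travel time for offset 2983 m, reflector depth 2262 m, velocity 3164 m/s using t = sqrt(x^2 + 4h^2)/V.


x^2 + 4h^2 = 2983^2 + 4*2262^2 = 8898289 + 20466576 = 29364865
sqrt(29364865) = 5418.9358
t = 5418.9358 / 3164 = 1.7127 s

1.7127


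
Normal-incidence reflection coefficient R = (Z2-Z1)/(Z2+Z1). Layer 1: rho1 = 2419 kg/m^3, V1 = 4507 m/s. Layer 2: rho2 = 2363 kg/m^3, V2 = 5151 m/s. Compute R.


Z1 = 2419 * 4507 = 10902433
Z2 = 2363 * 5151 = 12171813
R = (12171813 - 10902433) / (12171813 + 10902433) = 1269380 / 23074246 = 0.055

0.055


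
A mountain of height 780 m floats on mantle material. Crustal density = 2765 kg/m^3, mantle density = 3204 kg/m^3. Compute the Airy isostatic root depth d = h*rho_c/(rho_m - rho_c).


rho_m - rho_c = 3204 - 2765 = 439
d = 780 * 2765 / 439
= 2156700 / 439
= 4912.76 m

4912.76


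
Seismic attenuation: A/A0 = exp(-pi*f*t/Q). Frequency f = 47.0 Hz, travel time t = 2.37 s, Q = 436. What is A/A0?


pi*f*t/Q = pi*47.0*2.37/436 = 0.802619
A/A0 = exp(-0.802619) = 0.448154

0.448154


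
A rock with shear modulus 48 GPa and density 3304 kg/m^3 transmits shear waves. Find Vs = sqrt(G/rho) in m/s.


Convert G to Pa: G = 48e9 Pa
Compute G/rho = 48e9 / 3304 = 14527845.0363
Vs = sqrt(14527845.0363) = 3811.54 m/s

3811.54


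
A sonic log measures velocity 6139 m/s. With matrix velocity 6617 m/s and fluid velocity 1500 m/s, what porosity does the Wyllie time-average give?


1/V - 1/Vm = 1/6139 - 1/6617 = 1.177e-05
1/Vf - 1/Vm = 1/1500 - 1/6617 = 0.00051554
phi = 1.177e-05 / 0.00051554 = 0.0228

0.0228


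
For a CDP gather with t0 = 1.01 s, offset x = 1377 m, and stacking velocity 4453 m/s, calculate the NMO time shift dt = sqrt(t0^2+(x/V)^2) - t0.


x/Vnmo = 1377/4453 = 0.30923
(x/Vnmo)^2 = 0.095623
t0^2 = 1.0201
sqrt(1.0201 + 0.095623) = 1.056278
dt = 1.056278 - 1.01 = 0.046278

0.046278


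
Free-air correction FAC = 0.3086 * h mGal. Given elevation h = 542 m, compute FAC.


FAC = 0.3086 * h
= 0.3086 * 542
= 167.2612 mGal

167.2612


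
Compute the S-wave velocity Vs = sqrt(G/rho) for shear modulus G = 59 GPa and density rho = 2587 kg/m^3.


Convert G to Pa: G = 59e9 Pa
Compute G/rho = 59e9 / 2587 = 22806339.3893
Vs = sqrt(22806339.3893) = 4775.6 m/s

4775.6


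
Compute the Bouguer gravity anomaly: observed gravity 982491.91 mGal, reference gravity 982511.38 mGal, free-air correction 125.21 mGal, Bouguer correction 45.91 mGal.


BA = g_obs - g_ref + FAC - BC
= 982491.91 - 982511.38 + 125.21 - 45.91
= 59.83 mGal

59.83


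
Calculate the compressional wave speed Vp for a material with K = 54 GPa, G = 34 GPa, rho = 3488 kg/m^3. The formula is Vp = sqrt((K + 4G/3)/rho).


First compute the effective modulus:
K + 4G/3 = 54e9 + 4*34e9/3 = 99333333333.33 Pa
Then divide by density:
99333333333.33 / 3488 = 28478593.2722 Pa/(kg/m^3)
Take the square root:
Vp = sqrt(28478593.2722) = 5336.53 m/s

5336.53


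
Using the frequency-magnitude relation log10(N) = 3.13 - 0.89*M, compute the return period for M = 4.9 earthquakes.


log10(N) = 3.13 - 0.89*4.9 = -1.231
N = 10^-1.231 = 0.058749
T = 1/N = 1/0.058749 = 17.0216 years

17.0216


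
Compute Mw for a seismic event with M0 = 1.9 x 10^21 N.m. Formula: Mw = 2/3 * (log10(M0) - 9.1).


log10(M0) = log10(1.9 x 10^21) = 21.2788
Mw = 2/3 * (21.2788 - 9.1)
= 2/3 * 12.1788
= 8.12

8.12


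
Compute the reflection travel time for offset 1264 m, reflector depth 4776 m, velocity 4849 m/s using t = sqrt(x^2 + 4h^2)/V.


x^2 + 4h^2 = 1264^2 + 4*4776^2 = 1597696 + 91240704 = 92838400
sqrt(92838400) = 9635.2685
t = 9635.2685 / 4849 = 1.9871 s

1.9871


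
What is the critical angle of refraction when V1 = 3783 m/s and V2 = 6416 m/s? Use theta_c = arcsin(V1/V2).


V1/V2 = 3783/6416 = 0.58962
theta_c = arcsin(0.58962) = 36.13 degrees

36.13


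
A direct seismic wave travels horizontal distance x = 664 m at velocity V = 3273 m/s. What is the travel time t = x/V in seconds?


t = x / V
= 664 / 3273
= 0.2029 s

0.2029


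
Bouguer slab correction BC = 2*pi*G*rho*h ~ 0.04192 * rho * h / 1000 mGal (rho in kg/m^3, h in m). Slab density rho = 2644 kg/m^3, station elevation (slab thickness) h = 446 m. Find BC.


BC = 0.04192 * rho * h / 1000
= 0.04192 * 2644 * 446 / 1000
= 49.4331 mGal

49.4331


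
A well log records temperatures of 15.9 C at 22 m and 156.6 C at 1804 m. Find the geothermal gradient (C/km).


dT = 156.6 - 15.9 = 140.7 C
dz = 1804 - 22 = 1782 m
gradient = dT/dz * 1000 = 140.7/1782 * 1000 = 78.9562 C/km

78.9562


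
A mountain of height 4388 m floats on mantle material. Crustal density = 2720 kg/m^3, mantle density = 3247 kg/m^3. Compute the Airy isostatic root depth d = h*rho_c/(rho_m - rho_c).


rho_m - rho_c = 3247 - 2720 = 527
d = 4388 * 2720 / 527
= 11935360 / 527
= 22647.74 m

22647.74


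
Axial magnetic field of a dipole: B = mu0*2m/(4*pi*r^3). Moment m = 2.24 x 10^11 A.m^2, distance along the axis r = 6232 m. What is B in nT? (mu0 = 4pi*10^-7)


m = 2.24 x 10^11 = 224000000000 A.m^2
2m = 448000000000 A.m^2
r^3 = 6232^3 = 242037319168
B = (4pi*10^-7) * 448000000000 / (4*pi * 242037319168) * 1e9
= 562973.403523 / 3041530655171.03 * 1e9
= 185.0954 nT

185.0954


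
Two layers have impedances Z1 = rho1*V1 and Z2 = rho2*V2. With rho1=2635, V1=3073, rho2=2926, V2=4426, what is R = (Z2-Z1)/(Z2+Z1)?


Z1 = 2635 * 3073 = 8097355
Z2 = 2926 * 4426 = 12950476
R = (12950476 - 8097355) / (12950476 + 8097355) = 4853121 / 21047831 = 0.2306

0.2306


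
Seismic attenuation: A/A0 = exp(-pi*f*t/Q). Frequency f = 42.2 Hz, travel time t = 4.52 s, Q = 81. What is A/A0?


pi*f*t/Q = pi*42.2*4.52/81 = 7.398024
A/A0 = exp(-7.398024) = 0.000612

6.120000e-04


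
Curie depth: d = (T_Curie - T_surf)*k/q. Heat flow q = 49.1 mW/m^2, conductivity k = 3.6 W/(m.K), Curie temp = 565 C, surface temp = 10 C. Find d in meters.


T_Curie - T_surf = 565 - 10 = 555 C
Convert q to W/m^2: 49.1 mW/m^2 = 0.0491 W/m^2
d = 555 * 3.6 / 0.0491 = 40692.46 m

40692.46


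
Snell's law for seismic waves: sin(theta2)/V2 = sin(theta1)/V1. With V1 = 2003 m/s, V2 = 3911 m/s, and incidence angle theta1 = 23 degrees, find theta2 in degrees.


sin(theta1) = sin(23 deg) = 0.390731
sin(theta2) = V2/V1 * sin(theta1) = 3911/2003 * 0.390731 = 0.76293
theta2 = arcsin(0.76293) = 49.7232 degrees

49.7232


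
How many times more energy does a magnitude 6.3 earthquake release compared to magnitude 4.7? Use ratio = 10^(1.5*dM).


M2 - M1 = 6.3 - 4.7 = 1.6
1.5 * 1.6 = 2.4
ratio = 10^2.4 = 251.19

251.19


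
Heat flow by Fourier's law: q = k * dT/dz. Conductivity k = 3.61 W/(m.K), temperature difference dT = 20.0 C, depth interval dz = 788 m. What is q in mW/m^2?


q = k * dT / dz * 1000
= 3.61 * 20.0 / 788 * 1000
= 0.091624 * 1000
= 91.6244 mW/m^2

91.6244


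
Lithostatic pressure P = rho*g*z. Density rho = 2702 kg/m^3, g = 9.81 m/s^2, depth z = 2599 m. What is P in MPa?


P = rho * g * z / 1e6
= 2702 * 9.81 * 2599 / 1e6
= 68890705.38 / 1e6
= 68.8907 MPa

68.8907


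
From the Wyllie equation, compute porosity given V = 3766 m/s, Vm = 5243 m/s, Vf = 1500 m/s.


1/V - 1/Vm = 1/3766 - 1/5243 = 7.48e-05
1/Vf - 1/Vm = 1/1500 - 1/5243 = 0.00047594
phi = 7.48e-05 / 0.00047594 = 0.1572

0.1572


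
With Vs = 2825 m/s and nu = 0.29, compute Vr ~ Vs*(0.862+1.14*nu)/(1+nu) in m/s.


Numerator factor = 0.862 + 1.14*0.29 = 1.1926
Denominator = 1 + 0.29 = 1.29
Vr = 2825 * 1.1926 / 1.29 = 2611.7 m/s

2611.7


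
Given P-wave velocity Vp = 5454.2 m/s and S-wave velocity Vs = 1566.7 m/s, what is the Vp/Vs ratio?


Vp/Vs = 5454.2 / 1566.7
= 3.4813

3.4813


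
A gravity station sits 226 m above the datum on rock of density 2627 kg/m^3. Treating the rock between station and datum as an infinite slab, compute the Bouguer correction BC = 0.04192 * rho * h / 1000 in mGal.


BC = 0.04192 * rho * h / 1000
= 0.04192 * 2627 * 226 / 1000
= 24.888 mGal

24.888


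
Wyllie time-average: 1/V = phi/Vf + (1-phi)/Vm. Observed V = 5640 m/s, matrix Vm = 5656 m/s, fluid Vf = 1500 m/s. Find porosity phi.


1/V - 1/Vm = 1/5640 - 1/5656 = 5e-07
1/Vf - 1/Vm = 1/1500 - 1/5656 = 0.00048986
phi = 5e-07 / 0.00048986 = 0.001

0.001


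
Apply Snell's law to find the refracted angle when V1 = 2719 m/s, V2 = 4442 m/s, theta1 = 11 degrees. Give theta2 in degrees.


sin(theta1) = sin(11 deg) = 0.190809
sin(theta2) = V2/V1 * sin(theta1) = 4442/2719 * 0.190809 = 0.311723
theta2 = arcsin(0.311723) = 18.1631 degrees

18.1631


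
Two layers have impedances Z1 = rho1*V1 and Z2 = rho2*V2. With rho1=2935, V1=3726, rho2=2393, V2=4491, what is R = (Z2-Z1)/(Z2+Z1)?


Z1 = 2935 * 3726 = 10935810
Z2 = 2393 * 4491 = 10746963
R = (10746963 - 10935810) / (10746963 + 10935810) = -188847 / 21682773 = -0.0087

-0.0087


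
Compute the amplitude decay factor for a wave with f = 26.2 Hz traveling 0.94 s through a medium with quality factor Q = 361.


pi*f*t/Q = pi*26.2*0.94/361 = 0.214324
A/A0 = exp(-0.214324) = 0.807086

0.807086


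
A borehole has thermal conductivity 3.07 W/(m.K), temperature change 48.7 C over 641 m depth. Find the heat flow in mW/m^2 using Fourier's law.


q = k * dT / dz * 1000
= 3.07 * 48.7 / 641 * 1000
= 0.233243 * 1000
= 233.2434 mW/m^2

233.2434


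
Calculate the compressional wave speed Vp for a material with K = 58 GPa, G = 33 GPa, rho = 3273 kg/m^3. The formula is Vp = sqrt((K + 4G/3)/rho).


First compute the effective modulus:
K + 4G/3 = 58e9 + 4*33e9/3 = 102000000000.0 Pa
Then divide by density:
102000000000.0 / 3273 = 31164069.6609 Pa/(kg/m^3)
Take the square root:
Vp = sqrt(31164069.6609) = 5582.48 m/s

5582.48


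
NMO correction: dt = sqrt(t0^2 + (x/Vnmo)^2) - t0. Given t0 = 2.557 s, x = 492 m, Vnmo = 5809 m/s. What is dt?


x/Vnmo = 492/5809 = 0.084696
(x/Vnmo)^2 = 0.007173
t0^2 = 6.538249
sqrt(6.538249 + 0.007173) = 2.558402
dt = 2.558402 - 2.557 = 0.001402

0.001402


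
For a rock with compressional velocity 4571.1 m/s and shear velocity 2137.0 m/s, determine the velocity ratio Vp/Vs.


Vp/Vs = 4571.1 / 2137.0
= 2.139

2.139


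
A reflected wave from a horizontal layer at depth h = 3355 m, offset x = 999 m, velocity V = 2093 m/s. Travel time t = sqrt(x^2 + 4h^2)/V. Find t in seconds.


x^2 + 4h^2 = 999^2 + 4*3355^2 = 998001 + 45024100 = 46022101
sqrt(46022101) = 6783.9591
t = 6783.9591 / 2093 = 3.2413 s

3.2413


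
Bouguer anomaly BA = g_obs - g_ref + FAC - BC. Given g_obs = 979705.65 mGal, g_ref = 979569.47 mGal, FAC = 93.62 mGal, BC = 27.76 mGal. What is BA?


BA = g_obs - g_ref + FAC - BC
= 979705.65 - 979569.47 + 93.62 - 27.76
= 202.04 mGal

202.04


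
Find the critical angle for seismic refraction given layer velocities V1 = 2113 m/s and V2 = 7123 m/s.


V1/V2 = 2113/7123 = 0.296645
theta_c = arcsin(0.296645) = 17.2562 degrees

17.2562


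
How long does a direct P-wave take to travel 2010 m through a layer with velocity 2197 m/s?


t = x / V
= 2010 / 2197
= 0.9149 s

0.9149


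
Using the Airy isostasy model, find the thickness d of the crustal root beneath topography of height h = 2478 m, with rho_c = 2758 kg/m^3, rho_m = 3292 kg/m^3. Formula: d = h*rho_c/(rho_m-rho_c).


rho_m - rho_c = 3292 - 2758 = 534
d = 2478 * 2758 / 534
= 6834324 / 534
= 12798.36 m

12798.36


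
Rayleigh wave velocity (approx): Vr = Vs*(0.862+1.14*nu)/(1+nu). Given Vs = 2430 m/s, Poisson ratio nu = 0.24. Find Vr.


Numerator factor = 0.862 + 1.14*0.24 = 1.1356
Denominator = 1 + 0.24 = 1.24
Vr = 2430 * 1.1356 / 1.24 = 2225.41 m/s

2225.41


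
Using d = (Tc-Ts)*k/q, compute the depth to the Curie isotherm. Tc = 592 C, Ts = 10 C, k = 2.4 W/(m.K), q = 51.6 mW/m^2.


T_Curie - T_surf = 592 - 10 = 582 C
Convert q to W/m^2: 51.6 mW/m^2 = 0.0516 W/m^2
d = 582 * 2.4 / 0.0516 = 27069.77 m

27069.77


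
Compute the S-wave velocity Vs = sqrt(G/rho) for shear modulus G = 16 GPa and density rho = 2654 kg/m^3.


Convert G to Pa: G = 16e9 Pa
Compute G/rho = 16e9 / 2654 = 6028636.0211
Vs = sqrt(6028636.0211) = 2455.33 m/s

2455.33


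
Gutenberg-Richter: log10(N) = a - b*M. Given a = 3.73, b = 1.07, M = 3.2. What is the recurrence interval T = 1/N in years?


log10(N) = 3.73 - 1.07*3.2 = 0.306
N = 10^0.306 = 2.023019
T = 1/N = 1/2.023019 = 0.4943 years

0.4943


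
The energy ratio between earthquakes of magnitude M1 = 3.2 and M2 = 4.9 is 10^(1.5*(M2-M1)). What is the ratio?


M2 - M1 = 4.9 - 3.2 = 1.7
1.5 * 1.7 = 2.55
ratio = 10^2.55 = 354.81

354.81


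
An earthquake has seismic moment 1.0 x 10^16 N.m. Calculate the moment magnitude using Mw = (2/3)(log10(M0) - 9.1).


log10(M0) = log10(1.0 x 10^16) = 16.0
Mw = 2/3 * (16.0 - 9.1)
= 2/3 * 6.9
= 4.6

4.6


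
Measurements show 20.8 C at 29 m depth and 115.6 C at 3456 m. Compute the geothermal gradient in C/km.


dT = 115.6 - 20.8 = 94.8 C
dz = 3456 - 29 = 3427 m
gradient = dT/dz * 1000 = 94.8/3427 * 1000 = 27.6627 C/km

27.6627


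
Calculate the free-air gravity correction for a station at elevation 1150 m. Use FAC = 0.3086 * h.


FAC = 0.3086 * h
= 0.3086 * 1150
= 354.89 mGal

354.89


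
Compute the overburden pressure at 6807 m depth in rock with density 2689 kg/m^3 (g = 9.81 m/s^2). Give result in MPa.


P = rho * g * z / 1e6
= 2689 * 9.81 * 6807 / 1e6
= 179562465.63 / 1e6
= 179.5625 MPa

179.5625


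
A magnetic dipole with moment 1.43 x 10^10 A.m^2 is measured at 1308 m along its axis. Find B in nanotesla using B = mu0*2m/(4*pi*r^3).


m = 1.43 x 10^10 = 14300000000 A.m^2
2m = 28600000000 A.m^2
r^3 = 1308^3 = 2237810112
B = (4pi*10^-7) * 28600000000 / (4*pi * 2237810112) * 1e9
= 35939.819957 / 28121151231.95 * 1e9
= 1278.0352 nT

1278.0352


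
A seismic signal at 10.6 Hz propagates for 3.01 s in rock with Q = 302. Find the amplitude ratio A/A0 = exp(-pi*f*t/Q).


pi*f*t/Q = pi*10.6*3.01/302 = 0.331906
A/A0 = exp(-0.331906) = 0.717555

0.717555


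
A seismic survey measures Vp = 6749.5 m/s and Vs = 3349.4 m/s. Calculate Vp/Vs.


Vp/Vs = 6749.5 / 3349.4
= 2.0151

2.0151


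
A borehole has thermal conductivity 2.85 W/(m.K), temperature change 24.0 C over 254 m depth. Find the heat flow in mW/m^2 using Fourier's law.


q = k * dT / dz * 1000
= 2.85 * 24.0 / 254 * 1000
= 0.269291 * 1000
= 269.2913 mW/m^2

269.2913


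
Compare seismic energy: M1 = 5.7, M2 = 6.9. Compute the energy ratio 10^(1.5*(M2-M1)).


M2 - M1 = 6.9 - 5.7 = 1.2
1.5 * 1.2 = 1.8
ratio = 10^1.8 = 63.1

63.1


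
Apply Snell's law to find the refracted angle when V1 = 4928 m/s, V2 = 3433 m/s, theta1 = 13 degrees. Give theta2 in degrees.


sin(theta1) = sin(13 deg) = 0.224951
sin(theta2) = V2/V1 * sin(theta1) = 3433/4928 * 0.224951 = 0.156708
theta2 = arcsin(0.156708) = 9.0159 degrees

9.0159


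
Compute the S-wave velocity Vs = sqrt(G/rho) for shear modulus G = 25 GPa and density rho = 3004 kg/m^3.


Convert G to Pa: G = 25e9 Pa
Compute G/rho = 25e9 / 3004 = 8322237.0173
Vs = sqrt(8322237.0173) = 2884.83 m/s

2884.83


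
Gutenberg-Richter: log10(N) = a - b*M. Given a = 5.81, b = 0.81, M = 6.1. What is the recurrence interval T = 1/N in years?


log10(N) = 5.81 - 0.81*6.1 = 0.869
N = 10^0.869 = 7.396053
T = 1/N = 1/7.396053 = 0.1352 years

0.1352


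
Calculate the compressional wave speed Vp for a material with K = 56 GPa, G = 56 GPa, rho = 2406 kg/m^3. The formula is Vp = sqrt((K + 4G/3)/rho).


First compute the effective modulus:
K + 4G/3 = 56e9 + 4*56e9/3 = 130666666666.67 Pa
Then divide by density:
130666666666.67 / 2406 = 54308672.7625 Pa/(kg/m^3)
Take the square root:
Vp = sqrt(54308672.7625) = 7369.44 m/s

7369.44
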